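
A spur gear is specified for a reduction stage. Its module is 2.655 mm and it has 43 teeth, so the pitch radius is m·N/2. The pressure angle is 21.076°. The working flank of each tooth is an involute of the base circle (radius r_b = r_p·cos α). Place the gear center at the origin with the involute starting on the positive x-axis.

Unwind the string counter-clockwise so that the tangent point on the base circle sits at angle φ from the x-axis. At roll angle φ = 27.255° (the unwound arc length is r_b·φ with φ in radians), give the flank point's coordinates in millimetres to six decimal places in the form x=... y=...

pitch radius r_p = m·N/2 = 2.655·43/2 = 57.082500
base radius r_b = r_p·cos α = 57.082500·cos 21.076° = 53.263923
roll angle φ = 27.255° = 0.47568949 rad
x = r_b·(cos φ + φ·sin φ) = 53.263923·(0.88897718 + 0.47568949·0.45795149) = 58.953570
y = r_b·(sin φ − φ·cos φ) = 53.263923·(0.45795149 − 0.47568949·0.88897718) = 1.868200

x=58.953570 y=1.868200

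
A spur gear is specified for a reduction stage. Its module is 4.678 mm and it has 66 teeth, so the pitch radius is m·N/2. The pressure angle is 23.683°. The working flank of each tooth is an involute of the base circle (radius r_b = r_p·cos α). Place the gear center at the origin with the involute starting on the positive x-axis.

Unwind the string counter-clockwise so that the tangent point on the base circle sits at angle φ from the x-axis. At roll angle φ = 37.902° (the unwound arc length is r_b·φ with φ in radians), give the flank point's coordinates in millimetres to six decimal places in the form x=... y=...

pitch radius r_p = m·N/2 = 4.678·66/2 = 154.374000
base radius r_b = r_p·cos α = 154.374000·cos 23.683° = 141.372902
roll angle φ = 37.902° = 0.66151469 rad
x = r_b·(cos φ + φ·sin φ) = 141.372902·(0.78906264 + 0.66151469·0.61431274) = 169.002758
y = r_b·(sin φ − φ·cos φ) = 141.372902·(0.61431274 − 0.66151469·0.78906264) = 13.053838

x=169.002758 y=13.053838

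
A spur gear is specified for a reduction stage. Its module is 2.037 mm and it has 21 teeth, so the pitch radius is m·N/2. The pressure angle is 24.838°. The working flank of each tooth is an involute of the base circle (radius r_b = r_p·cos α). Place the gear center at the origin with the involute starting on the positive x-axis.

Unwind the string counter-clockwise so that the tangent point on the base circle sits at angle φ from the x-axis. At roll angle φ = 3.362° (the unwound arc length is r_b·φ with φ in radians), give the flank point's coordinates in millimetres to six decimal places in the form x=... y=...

x=19.443431 y=0.001307

pitch radius r_p = m·N/2 = 2.037·21/2 = 21.388500
base radius r_b = r_p·cos α = 21.388500·cos 24.838° = 19.410044
roll angle φ = 3.362° = 0.05867797 rad
x = r_b·(cos φ + φ·sin φ) = 19.410044·(0.99827894 + 0.05867797·0.05864430) = 19.443431
y = r_b·(sin φ − φ·cos φ) = 19.410044·(0.05864430 − 0.05867797·0.99827894) = 0.001307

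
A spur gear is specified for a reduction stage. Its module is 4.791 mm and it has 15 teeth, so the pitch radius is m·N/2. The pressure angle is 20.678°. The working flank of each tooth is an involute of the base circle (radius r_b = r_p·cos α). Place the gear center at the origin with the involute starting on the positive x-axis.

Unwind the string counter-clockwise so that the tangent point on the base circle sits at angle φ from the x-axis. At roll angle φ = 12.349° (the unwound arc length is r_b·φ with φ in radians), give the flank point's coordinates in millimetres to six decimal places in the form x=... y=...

pitch radius r_p = m·N/2 = 4.791·15/2 = 35.932500
base radius r_b = r_p·cos α = 35.932500·cos 20.678° = 33.617717
roll angle φ = 12.349° = 0.21553071 rad
x = r_b·(cos φ + φ·sin φ) = 33.617717·(0.97686303 + 0.21553071·0.21386589) = 34.389502
y = r_b·(sin φ − φ·cos φ) = 33.617717·(0.21386589 − 0.21553071·0.97686303) = 0.111675

x=34.389502 y=0.111675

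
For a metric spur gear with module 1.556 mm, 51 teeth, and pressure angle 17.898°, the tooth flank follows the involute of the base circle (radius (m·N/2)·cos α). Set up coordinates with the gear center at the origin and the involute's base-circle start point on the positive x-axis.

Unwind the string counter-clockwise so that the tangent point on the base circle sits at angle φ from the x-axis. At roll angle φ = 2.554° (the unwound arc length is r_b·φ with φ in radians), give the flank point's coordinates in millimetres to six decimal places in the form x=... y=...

x=37.795282 y=0.001115

pitch radius r_p = m·N/2 = 1.556·51/2 = 39.678000
base radius r_b = r_p·cos α = 39.678000·cos 17.898° = 37.757788
roll angle φ = 2.554° = 0.04457571 rad
x = r_b·(cos φ + φ·sin φ) = 37.757788·(0.99900667 + 0.04457571·0.04456095) = 37.795282
y = r_b·(sin φ − φ·cos φ) = 37.757788·(0.04456095 − 0.04457571·0.99900667) = 0.001115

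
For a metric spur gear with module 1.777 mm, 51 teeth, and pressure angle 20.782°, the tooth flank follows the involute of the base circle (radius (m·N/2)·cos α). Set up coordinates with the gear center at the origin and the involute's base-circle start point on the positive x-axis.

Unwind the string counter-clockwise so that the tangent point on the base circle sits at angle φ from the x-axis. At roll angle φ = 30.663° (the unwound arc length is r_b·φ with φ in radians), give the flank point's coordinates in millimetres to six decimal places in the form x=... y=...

pitch radius r_p = m·N/2 = 1.777·51/2 = 45.313500
base radius r_b = r_p·cos α = 45.313500·cos 20.782° = 42.365276
roll angle φ = 30.663° = 0.53517031 rad
x = r_b·(cos φ + φ·sin φ) = 42.365276·(0.86018179 + 0.53517031·0.50998754) = 48.004602
y = r_b·(sin φ − φ·cos φ) = 42.365276·(0.50998754 − 0.53517031·0.86018179) = 2.103173

x=48.004602 y=2.103173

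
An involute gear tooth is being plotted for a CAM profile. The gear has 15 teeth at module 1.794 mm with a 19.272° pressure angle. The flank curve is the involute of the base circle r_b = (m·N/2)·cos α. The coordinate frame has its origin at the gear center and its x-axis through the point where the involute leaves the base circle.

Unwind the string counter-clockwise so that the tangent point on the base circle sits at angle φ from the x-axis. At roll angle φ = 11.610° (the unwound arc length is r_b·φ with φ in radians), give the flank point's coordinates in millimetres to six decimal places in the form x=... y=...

x=12.959095 y=0.035080

pitch radius r_p = m·N/2 = 1.794·15/2 = 13.455000
base radius r_b = r_p·cos α = 13.455000·cos 19.272° = 12.701014
roll angle φ = 11.610° = 0.20263273 rad
x = r_b·(cos φ + φ·sin φ) = 12.701014·(0.97954014 + 0.20263273·0.20124889) = 12.959095
y = r_b·(sin φ − φ·cos φ) = 12.701014·(0.20124889 − 0.20263273·0.97954014) = 0.035080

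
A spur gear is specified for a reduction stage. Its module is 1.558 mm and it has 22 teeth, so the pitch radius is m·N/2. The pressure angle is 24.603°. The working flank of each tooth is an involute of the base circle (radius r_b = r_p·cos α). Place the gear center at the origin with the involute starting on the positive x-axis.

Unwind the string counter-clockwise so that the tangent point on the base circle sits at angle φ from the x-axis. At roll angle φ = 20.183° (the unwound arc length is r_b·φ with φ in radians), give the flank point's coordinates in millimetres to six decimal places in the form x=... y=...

pitch radius r_p = m·N/2 = 1.558·22/2 = 17.138000
base radius r_b = r_p·cos α = 17.138000·cos 24.603° = 15.582115
roll angle φ = 20.183° = 0.35225980 rad
x = r_b·(cos φ + φ·sin φ) = 15.582115·(0.93859543 + 0.35225980·0.34501973) = 16.519099
y = r_b·(sin φ − φ·cos φ) = 15.582115·(0.34501973 − 0.35225980·0.93859543) = 0.224231

x=16.519099 y=0.224231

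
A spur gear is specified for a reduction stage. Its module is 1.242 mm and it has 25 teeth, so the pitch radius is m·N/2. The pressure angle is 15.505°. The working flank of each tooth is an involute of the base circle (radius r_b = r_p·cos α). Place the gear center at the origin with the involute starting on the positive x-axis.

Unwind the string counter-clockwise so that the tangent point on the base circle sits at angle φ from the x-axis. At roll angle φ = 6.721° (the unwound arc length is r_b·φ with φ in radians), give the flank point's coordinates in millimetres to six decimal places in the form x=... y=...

x=15.062573 y=0.008038

pitch radius r_p = m·N/2 = 1.242·25/2 = 15.525000
base radius r_b = r_p·cos α = 15.525000·cos 15.505° = 14.960001
roll angle φ = 6.721° = 0.11730358 rad
x = r_b·(cos φ + φ·sin φ) = 14.960001·(0.99312782 + 0.11730358·0.11703475) = 15.062573
y = r_b·(sin φ − φ·cos φ) = 14.960001·(0.11703475 − 0.11730358·0.99312782) = 0.008038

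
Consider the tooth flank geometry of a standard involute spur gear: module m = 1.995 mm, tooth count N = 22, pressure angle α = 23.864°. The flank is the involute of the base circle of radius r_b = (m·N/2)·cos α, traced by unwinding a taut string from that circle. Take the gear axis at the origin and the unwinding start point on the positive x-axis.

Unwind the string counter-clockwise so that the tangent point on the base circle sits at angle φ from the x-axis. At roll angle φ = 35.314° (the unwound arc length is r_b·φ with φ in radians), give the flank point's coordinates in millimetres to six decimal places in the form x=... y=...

pitch radius r_p = m·N/2 = 1.995·22/2 = 21.945000
base radius r_b = r_p·cos α = 21.945000·cos 23.864° = 20.068885
roll angle φ = 35.314° = 0.61634557 rad
x = r_b·(cos φ + φ·sin φ) = 20.068885·(0.81599637 + 0.61634557·0.57805703) = 23.526338
y = r_b·(sin φ − φ·cos φ) = 20.068885·(0.57805703 − 0.61634557·0.81599637) = 1.507600

x=23.526338 y=1.507600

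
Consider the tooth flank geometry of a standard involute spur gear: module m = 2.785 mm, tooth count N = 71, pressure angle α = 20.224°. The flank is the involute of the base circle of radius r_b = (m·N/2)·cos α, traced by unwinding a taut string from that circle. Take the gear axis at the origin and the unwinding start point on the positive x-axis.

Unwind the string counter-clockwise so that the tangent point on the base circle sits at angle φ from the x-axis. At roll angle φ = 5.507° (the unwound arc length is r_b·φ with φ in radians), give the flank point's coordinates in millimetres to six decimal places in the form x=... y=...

pitch radius r_p = m·N/2 = 2.785·71/2 = 98.867500
base radius r_b = r_p·cos α = 98.867500·cos 20.224° = 92.772151
roll angle φ = 5.507° = 0.09611528 rad
x = r_b·(cos φ + φ·sin φ) = 92.772151·(0.99538448 + 0.09611528·0.09596736) = 93.199683
y = r_b·(sin φ − φ·cos φ) = 92.772151·(0.09596736 − 0.09611528·0.99538448) = 0.027433

x=93.199683 y=0.027433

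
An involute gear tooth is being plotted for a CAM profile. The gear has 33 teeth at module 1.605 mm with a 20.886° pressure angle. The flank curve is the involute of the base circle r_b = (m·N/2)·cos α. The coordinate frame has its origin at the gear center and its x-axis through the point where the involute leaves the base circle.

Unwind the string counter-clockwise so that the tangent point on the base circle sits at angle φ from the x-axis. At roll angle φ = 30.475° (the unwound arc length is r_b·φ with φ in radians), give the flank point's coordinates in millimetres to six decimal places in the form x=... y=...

x=27.998590 y=1.206277

pitch radius r_p = m·N/2 = 1.605·33/2 = 26.482500
base radius r_b = r_p·cos α = 26.482500·cos 20.886° = 24.742378
roll angle φ = 30.475° = 0.53188909 rad
x = r_b·(cos φ + φ·sin φ) = 24.742378·(0.86185053 + 0.53188909·0.50716236) = 27.998590
y = r_b·(sin φ − φ·cos φ) = 24.742378·(0.50716236 − 0.53188909·0.86185053) = 1.206277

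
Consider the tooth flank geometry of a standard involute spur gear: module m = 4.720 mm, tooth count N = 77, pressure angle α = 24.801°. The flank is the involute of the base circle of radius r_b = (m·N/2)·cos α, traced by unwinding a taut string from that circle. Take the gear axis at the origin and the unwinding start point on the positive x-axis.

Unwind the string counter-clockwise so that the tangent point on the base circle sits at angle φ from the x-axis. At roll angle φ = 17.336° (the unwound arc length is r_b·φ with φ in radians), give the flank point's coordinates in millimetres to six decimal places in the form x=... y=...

pitch radius r_p = m·N/2 = 4.720·77/2 = 181.720000
base radius r_b = r_p·cos α = 181.720000·cos 24.801° = 164.959993
roll angle φ = 17.336° = 0.30257028 rad
x = r_b·(cos φ + φ·sin φ) = 164.959993·(0.95457376 + 0.30257028·0.29797471) = 172.338993
y = r_b·(sin φ − φ·cos φ) = 164.959993·(0.29797471 − 0.30257028·0.95457376) = 1.509229

x=172.338993 y=1.509229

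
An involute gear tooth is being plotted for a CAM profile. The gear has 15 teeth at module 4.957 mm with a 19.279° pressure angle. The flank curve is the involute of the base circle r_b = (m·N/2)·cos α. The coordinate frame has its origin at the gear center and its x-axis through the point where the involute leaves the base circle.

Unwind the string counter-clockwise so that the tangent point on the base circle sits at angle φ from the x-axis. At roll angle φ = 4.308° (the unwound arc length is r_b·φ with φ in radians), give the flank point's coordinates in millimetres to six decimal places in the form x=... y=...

pitch radius r_p = m·N/2 = 4.957·15/2 = 37.177500
base radius r_b = r_p·cos α = 37.177500·cos 19.279° = 35.092661
roll angle φ = 4.308° = 0.07518878 rad
x = r_b·(cos φ + φ·sin φ) = 35.092661·(0.99717465 + 0.07518878·0.07511796) = 35.191717
y = r_b·(sin φ − φ·cos φ) = 35.092661·(0.07511796 − 0.07518878·0.99717465) = 0.004969

x=35.191717 y=0.004969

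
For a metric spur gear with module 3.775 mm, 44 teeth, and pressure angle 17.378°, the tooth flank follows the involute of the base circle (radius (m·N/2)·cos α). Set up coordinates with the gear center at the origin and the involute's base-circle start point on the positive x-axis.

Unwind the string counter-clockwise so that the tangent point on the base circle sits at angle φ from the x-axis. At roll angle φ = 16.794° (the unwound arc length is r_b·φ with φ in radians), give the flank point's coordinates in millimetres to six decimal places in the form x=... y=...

pitch radius r_p = m·N/2 = 3.775·44/2 = 83.050000
base radius r_b = r_p·cos α = 83.050000·cos 17.378° = 79.259190
roll angle φ = 16.794° = 0.29311059 rad
x = r_b·(cos φ + φ·sin φ) = 79.259190·(0.95734976 + 0.29311059·0.28893155) = 82.591139
y = r_b·(sin φ − φ·cos φ) = 79.259190·(0.28893155 − 0.29311059·0.95734976) = 0.659610

x=82.591139 y=0.659610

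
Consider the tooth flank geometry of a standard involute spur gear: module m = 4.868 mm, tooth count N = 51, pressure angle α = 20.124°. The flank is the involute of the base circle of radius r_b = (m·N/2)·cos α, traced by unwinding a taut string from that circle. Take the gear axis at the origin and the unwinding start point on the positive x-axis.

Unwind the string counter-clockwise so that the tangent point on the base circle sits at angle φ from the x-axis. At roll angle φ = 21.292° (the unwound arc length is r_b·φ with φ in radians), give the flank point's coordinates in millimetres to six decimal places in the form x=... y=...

x=124.327971 y=1.966456

pitch radius r_p = m·N/2 = 4.868·51/2 = 124.134000
base radius r_b = r_p·cos α = 124.134000·cos 20.124° = 116.555646
roll angle φ = 21.292° = 0.37161550 rad
x = r_b·(cos φ + φ·sin φ) = 116.555646·(0.93174194 + 0.37161550·0.36312114) = 124.327971
y = r_b·(sin φ − φ·cos φ) = 116.555646·(0.36312114 − 0.37161550·0.93174194) = 1.966456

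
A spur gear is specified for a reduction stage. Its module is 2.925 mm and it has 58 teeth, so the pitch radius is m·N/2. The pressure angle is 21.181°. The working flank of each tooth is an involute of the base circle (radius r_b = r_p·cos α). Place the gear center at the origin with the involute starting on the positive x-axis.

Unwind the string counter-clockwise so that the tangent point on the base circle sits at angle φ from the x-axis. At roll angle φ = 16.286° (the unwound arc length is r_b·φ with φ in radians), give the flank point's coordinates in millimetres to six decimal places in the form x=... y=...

x=82.225499 y=0.600603

pitch radius r_p = m·N/2 = 2.925·58/2 = 84.825000
base radius r_b = r_p·cos α = 84.825000·cos 21.181° = 79.094534
roll angle φ = 16.286° = 0.28424432 rad
x = r_b·(cos φ + φ·sin φ) = 79.094534·(0.95987384 + 0.28424432·0.28043218) = 82.225499
y = r_b·(sin φ − φ·cos φ) = 79.094534·(0.28043218 − 0.28424432·0.95987384) = 0.600603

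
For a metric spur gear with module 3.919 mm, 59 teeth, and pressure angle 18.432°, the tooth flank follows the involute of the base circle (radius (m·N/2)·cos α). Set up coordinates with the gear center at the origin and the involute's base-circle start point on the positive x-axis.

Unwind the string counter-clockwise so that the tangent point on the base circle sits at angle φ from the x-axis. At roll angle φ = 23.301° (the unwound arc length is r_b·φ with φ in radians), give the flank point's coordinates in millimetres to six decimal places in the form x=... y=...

pitch radius r_p = m·N/2 = 3.919·59/2 = 115.610500
base radius r_b = r_p·cos α = 115.610500·cos 18.432° = 109.679632
roll angle φ = 23.301° = 0.40667917 rad
x = r_b·(cos φ + φ·sin φ) = 109.679632·(0.91843948 + 0.40667917·0.39556153) = 118.377897
y = r_b·(sin φ − φ·cos φ) = 109.679632·(0.39556153 − 0.40667917·0.91843948) = 2.418582

x=118.377897 y=2.418582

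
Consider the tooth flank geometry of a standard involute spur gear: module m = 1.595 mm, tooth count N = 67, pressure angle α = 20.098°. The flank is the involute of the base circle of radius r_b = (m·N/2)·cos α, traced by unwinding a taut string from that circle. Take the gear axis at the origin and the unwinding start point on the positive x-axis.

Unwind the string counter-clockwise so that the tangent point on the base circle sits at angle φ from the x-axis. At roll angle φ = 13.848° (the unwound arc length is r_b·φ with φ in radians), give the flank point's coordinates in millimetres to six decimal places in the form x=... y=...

pitch radius r_p = m·N/2 = 1.595·67/2 = 53.432500
base radius r_b = r_p·cos α = 53.432500·cos 20.098° = 50.178795
roll angle φ = 13.848° = 0.24169319 rad
x = r_b·(cos φ + φ·sin φ) = 50.178795·(0.97093411 + 0.24169319·0.23934695) = 51.623072
y = r_b·(sin φ − φ·cos φ) = 50.178795·(0.23934695 − 0.24169319·0.97093411) = 0.234776

x=51.623072 y=0.234776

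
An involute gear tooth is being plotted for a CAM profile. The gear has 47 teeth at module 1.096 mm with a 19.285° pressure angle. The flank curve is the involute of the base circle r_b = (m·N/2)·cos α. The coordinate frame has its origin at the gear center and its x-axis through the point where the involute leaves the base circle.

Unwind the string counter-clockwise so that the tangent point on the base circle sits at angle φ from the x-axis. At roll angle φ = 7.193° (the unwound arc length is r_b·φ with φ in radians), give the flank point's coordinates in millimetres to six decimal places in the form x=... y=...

x=24.501588 y=0.016009

pitch radius r_p = m·N/2 = 1.096·47/2 = 25.756000
base radius r_b = r_p·cos α = 25.756000·cos 19.285° = 24.310765
roll angle φ = 7.193° = 0.12554153 rad
x = r_b·(cos φ + φ·sin φ) = 24.310765·(0.99213001 + 0.12554153·0.12521202) = 24.501588
y = r_b·(sin φ − φ·cos φ) = 24.310765·(0.12521202 − 0.12554153·0.99213001) = 0.016009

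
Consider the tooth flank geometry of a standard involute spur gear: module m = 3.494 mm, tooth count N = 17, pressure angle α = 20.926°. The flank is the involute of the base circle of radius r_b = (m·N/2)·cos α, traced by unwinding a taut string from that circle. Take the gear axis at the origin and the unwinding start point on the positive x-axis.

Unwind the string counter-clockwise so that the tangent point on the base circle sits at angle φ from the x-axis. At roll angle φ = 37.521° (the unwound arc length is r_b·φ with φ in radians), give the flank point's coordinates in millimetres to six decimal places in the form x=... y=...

x=33.065598 y=2.487152

pitch radius r_p = m·N/2 = 3.494·17/2 = 29.699000
base radius r_b = r_p·cos α = 29.699000·cos 20.926° = 27.740128
roll angle φ = 37.521° = 0.65486499 rad
x = r_b·(cos φ + φ·sin φ) = 27.740128·(0.79313016 + 0.65486499·0.60905217) = 33.065598
y = r_b·(sin φ − φ·cos φ) = 27.740128·(0.60905217 − 0.65486499·0.79313016) = 2.487152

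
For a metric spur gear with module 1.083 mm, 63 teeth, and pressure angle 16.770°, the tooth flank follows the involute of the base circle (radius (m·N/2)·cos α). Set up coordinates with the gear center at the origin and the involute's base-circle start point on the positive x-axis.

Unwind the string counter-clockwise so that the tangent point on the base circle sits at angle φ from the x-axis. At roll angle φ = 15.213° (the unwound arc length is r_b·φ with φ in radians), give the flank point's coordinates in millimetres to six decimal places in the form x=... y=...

x=33.794802 y=0.202374

pitch radius r_p = m·N/2 = 1.083·63/2 = 34.114500
base radius r_b = r_p·cos α = 34.114500·cos 16.770° = 32.663634
roll angle φ = 15.213° = 0.26551694 rad
x = r_b·(cos φ + φ·sin φ) = 32.663634·(0.96495698 + 0.26551694·0.26240813) = 33.794802
y = r_b·(sin φ − φ·cos φ) = 32.663634·(0.26240813 − 0.26551694·0.96495698) = 0.202374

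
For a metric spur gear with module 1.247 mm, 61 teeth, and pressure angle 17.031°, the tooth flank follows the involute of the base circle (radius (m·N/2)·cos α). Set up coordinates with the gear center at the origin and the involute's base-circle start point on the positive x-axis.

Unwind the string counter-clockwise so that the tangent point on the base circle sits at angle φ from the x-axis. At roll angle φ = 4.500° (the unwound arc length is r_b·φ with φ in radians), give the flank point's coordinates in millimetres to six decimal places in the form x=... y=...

pitch radius r_p = m·N/2 = 1.247·61/2 = 38.033500
base radius r_b = r_p·cos α = 38.033500·cos 17.031° = 36.365595
roll angle φ = 4.500° = 0.07853982 rad
x = r_b·(cos φ + φ·sin φ) = 36.365595·(0.99691733 + 0.07853982·0.07845910) = 36.477583
y = r_b·(sin φ − φ·cos φ) = 36.365595·(0.07845910 − 0.07853982·0.99691733) = 0.005869

x=36.477583 y=0.005869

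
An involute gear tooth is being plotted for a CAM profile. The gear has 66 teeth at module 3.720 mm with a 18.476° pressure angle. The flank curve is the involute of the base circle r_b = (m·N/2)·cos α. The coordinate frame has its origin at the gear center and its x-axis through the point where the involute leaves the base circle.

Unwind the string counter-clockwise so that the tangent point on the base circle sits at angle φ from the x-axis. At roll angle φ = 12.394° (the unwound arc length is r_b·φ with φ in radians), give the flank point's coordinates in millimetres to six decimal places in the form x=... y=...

pitch radius r_p = m·N/2 = 3.720·66/2 = 122.760000
base radius r_b = r_p·cos α = 122.760000·cos 18.476° = 116.432518
roll angle φ = 12.394° = 0.21631611 rad
x = r_b·(cos φ + φ·sin φ) = 116.432518·(0.97669476 + 0.21631611·0.21463305) = 119.124827
y = r_b·(sin φ − φ·cos φ) = 116.432518·(0.21463305 − 0.21631611·0.97669476) = 0.391008

x=119.124827 y=0.391008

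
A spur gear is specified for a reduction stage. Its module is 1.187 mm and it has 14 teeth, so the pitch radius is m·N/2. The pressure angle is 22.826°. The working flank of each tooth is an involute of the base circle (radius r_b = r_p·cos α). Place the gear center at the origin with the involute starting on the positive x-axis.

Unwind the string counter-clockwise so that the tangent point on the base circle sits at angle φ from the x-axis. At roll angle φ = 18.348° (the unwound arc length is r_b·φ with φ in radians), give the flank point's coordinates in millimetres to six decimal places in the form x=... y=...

x=8.040965 y=0.082975

pitch radius r_p = m·N/2 = 1.187·14/2 = 8.309000
base radius r_b = r_p·cos α = 8.309000·cos 22.826° = 7.658299
roll angle φ = 18.348° = 0.32023301 rad
x = r_b·(cos φ + φ·sin φ) = 7.658299·(0.94916209 + 0.32023301·0.31478773) = 8.040965
y = r_b·(sin φ − φ·cos φ) = 7.658299·(0.31478773 − 0.32023301·0.94916209) = 0.082975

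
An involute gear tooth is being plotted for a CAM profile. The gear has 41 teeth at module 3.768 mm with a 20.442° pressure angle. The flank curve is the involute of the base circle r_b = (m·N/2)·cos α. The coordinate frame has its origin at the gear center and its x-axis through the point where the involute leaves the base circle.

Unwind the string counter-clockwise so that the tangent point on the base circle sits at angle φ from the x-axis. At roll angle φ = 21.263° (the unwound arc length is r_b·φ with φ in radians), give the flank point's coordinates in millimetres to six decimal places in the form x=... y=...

x=77.193496 y=1.216208

pitch radius r_p = m·N/2 = 3.768·41/2 = 77.244000
base radius r_b = r_p·cos α = 77.244000·cos 20.442° = 72.379653
roll angle φ = 21.263° = 0.37110936 rad
x = r_b·(cos φ + φ·sin φ) = 72.379653·(0.93192561 + 0.37110936·0.36264949) = 77.193496
y = r_b·(sin φ − φ·cos φ) = 72.379653·(0.36264949 − 0.37110936·0.93192561) = 1.216208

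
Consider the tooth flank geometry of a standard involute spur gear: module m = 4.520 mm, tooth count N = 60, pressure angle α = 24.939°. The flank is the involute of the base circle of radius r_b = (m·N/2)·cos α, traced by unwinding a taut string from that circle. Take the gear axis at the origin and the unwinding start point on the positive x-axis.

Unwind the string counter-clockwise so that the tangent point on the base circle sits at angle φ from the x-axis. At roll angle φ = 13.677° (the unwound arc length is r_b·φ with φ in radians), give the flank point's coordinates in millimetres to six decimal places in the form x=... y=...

pitch radius r_p = m·N/2 = 4.520·60/2 = 135.600000
base radius r_b = r_p·cos α = 135.600000·cos 24.939° = 122.956278
roll angle φ = 13.677° = 0.23870868 rad
x = r_b·(cos φ + φ·sin φ) = 122.956278·(0.97164411 + 0.23870868·0.23644812) = 126.409669
y = r_b·(sin φ − φ·cos φ) = 122.956278·(0.23644812 − 0.23870868·0.97164411) = 0.554316

x=126.409669 y=0.554316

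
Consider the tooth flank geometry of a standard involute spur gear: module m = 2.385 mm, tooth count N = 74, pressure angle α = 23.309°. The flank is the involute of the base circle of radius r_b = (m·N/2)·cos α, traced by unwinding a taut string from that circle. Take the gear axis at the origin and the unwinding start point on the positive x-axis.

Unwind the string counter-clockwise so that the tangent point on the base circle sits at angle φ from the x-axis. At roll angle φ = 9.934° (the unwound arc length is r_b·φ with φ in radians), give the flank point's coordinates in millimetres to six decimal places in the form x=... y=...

x=82.251791 y=0.140376

pitch radius r_p = m·N/2 = 2.385·74/2 = 88.245000
base radius r_b = r_p·cos α = 88.245000·cos 23.309° = 81.042817
roll angle φ = 9.934° = 0.17338101 rad
x = r_b·(cos φ + φ·sin φ) = 81.042817·(0.98500713 + 0.17338101·0.17251365) = 82.251791
y = r_b·(sin φ − φ·cos φ) = 81.042817·(0.17251365 − 0.17338101·0.98500713) = 0.140376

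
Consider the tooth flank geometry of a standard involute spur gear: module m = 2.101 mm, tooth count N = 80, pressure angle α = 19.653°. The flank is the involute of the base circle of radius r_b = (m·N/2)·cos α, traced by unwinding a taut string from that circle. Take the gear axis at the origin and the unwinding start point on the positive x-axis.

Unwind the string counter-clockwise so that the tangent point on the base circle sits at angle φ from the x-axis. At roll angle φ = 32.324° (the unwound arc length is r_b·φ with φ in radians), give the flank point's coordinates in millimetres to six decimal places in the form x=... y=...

x=90.754721 y=4.587967

pitch radius r_p = m·N/2 = 2.101·80/2 = 84.040000
base radius r_b = r_p·cos α = 84.040000·cos 19.653° = 79.144397
roll angle φ = 32.324° = 0.56416023 rad
x = r_b·(cos φ + φ·sin φ) = 79.144397·(0.84503793 + 0.56416023·0.53470636) = 90.754721
y = r_b·(sin φ − φ·cos φ) = 79.144397·(0.53470636 − 0.56416023·0.84503793) = 4.587967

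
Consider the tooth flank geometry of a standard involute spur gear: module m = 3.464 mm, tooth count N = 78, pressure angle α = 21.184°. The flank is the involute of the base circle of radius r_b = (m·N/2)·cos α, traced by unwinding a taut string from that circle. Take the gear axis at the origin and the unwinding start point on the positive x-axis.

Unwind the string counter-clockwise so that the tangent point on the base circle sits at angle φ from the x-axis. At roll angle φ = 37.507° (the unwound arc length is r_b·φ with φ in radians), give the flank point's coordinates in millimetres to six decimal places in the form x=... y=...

x=150.133621 y=11.281789

pitch radius r_p = m·N/2 = 3.464·78/2 = 135.096000
base radius r_b = r_p·cos α = 135.096000·cos 21.184° = 125.966854
roll angle φ = 37.507° = 0.65462064 rad
x = r_b·(cos φ + φ·sin φ) = 125.966854·(0.79327896 + 0.65462064·0.60885835) = 150.133621
y = r_b·(sin φ − φ·cos φ) = 125.966854·(0.60885835 − 0.65462064·0.79327896) = 11.281789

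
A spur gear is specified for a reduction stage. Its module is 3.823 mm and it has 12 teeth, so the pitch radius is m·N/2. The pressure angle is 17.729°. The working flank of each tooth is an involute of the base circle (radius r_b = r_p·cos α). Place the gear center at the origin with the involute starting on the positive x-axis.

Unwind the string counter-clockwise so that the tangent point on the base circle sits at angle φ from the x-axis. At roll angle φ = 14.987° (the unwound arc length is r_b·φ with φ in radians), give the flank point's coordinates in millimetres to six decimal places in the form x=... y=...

x=22.583323 y=0.129451

pitch radius r_p = m·N/2 = 3.823·12/2 = 22.938000
base radius r_b = r_p·cos α = 22.938000·cos 17.729° = 21.848616
roll angle φ = 14.987° = 0.26157249 rad
x = r_b·(cos φ + φ·sin φ) = 21.848616·(0.96598453 + 0.26157249·0.25859988) = 22.583323
y = r_b·(sin φ − φ·cos φ) = 21.848616·(0.25859988 − 0.26157249·0.96598453) = 0.129451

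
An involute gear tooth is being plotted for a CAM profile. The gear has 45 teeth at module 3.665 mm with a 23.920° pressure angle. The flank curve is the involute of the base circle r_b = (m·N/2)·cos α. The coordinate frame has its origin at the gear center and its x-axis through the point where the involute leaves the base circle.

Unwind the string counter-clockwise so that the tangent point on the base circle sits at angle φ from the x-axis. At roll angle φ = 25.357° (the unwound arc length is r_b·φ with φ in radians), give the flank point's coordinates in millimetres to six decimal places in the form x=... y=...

pitch radius r_p = m·N/2 = 3.665·45/2 = 82.462500
base radius r_b = r_p·cos α = 82.462500·cos 23.920° = 75.380000
roll angle φ = 25.357° = 0.44256314 rad
x = r_b·(cos φ + φ·sin φ) = 75.380000·(0.90365695 + 0.44256314·0.42825707) = 82.404492
y = r_b·(sin φ − φ·cos φ) = 75.380000·(0.42825707 − 0.44256314·0.90365695) = 2.135652

x=82.404492 y=2.135652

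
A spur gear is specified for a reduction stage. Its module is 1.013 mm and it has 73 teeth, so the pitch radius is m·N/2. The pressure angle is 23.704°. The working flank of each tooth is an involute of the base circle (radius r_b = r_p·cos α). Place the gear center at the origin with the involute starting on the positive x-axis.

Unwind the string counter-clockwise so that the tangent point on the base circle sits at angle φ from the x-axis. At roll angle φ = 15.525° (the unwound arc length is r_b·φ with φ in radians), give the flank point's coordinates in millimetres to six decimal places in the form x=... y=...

pitch radius r_p = m·N/2 = 1.013·73/2 = 36.974500
base radius r_b = r_p·cos α = 36.974500·cos 23.704° = 33.855129
roll angle φ = 15.525° = 0.27096237 rad
x = r_b·(cos φ + φ·sin φ) = 33.855129·(0.96351376 + 0.27096237·0.26765881) = 35.075241
y = r_b·(sin φ − φ·cos φ) = 33.855129·(0.26765881 − 0.27096237·0.96351376) = 0.222863

x=35.075241 y=0.222863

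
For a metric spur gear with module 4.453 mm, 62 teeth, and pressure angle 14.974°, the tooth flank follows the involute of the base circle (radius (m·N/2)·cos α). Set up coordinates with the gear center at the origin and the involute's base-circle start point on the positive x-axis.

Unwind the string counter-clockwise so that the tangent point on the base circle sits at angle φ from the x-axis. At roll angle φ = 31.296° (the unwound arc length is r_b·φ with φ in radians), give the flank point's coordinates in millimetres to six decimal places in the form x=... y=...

x=151.789673 y=7.030322

pitch radius r_p = m·N/2 = 4.453·62/2 = 138.043000
base radius r_b = r_p·cos α = 138.043000·cos 14.974° = 133.355498
roll angle φ = 31.296° = 0.54621824 rad
x = r_b·(cos φ + φ·sin φ) = 133.355498·(0.85449510 + 0.54621824·0.51945946) = 151.789673
y = r_b·(sin φ − φ·cos φ) = 133.355498·(0.51945946 − 0.54621824·0.85449510) = 7.030322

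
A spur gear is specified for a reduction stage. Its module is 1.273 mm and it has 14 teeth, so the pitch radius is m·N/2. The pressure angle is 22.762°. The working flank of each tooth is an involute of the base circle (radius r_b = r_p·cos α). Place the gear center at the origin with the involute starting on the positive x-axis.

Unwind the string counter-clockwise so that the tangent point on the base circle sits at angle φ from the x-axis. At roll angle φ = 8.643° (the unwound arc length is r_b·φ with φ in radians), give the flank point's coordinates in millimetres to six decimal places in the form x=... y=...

x=8.309970 y=0.009381

pitch radius r_p = m·N/2 = 1.273·14/2 = 8.911000
base radius r_b = r_p·cos α = 8.911000·cos 22.762° = 8.217011
roll angle φ = 8.643° = 0.15084881 rad
x = r_b·(cos φ + φ·sin φ) = 8.217011·(0.98864388 + 0.15084881·0.15027735) = 8.309970
y = r_b·(sin φ − φ·cos φ) = 8.217011·(0.15027735 − 0.15084881·0.98864388) = 0.009381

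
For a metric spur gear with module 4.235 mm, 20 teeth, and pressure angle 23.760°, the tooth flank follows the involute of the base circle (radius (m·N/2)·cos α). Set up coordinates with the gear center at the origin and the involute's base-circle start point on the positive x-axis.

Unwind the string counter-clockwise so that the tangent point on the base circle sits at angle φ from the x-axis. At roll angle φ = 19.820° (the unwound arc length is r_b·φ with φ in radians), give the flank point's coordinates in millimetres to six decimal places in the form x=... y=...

x=41.010653 y=0.528451

pitch radius r_p = m·N/2 = 4.235·20/2 = 42.350000
base radius r_b = r_p·cos α = 42.350000·cos 23.760° = 38.760464
roll angle φ = 19.820° = 0.34592426 rad
x = r_b·(cos φ + φ·sin φ) = 38.760464·(0.94076247 + 0.34592426·0.33906633) = 41.010653
y = r_b·(sin φ − φ·cos φ) = 38.760464·(0.33906633 − 0.34592426·0.94076247) = 0.528451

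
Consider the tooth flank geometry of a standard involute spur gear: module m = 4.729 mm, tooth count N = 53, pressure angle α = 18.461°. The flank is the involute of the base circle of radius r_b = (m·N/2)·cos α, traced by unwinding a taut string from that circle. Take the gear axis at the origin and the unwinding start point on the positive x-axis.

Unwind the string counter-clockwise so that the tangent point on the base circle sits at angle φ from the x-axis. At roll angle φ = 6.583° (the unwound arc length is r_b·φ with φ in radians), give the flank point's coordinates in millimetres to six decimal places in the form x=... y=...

pitch radius r_p = m·N/2 = 4.729·53/2 = 125.318500
base radius r_b = r_p·cos α = 125.318500·cos 18.461° = 118.869537
roll angle φ = 6.583° = 0.11489502 rad
x = r_b·(cos φ + φ·sin φ) = 118.869537·(0.99340682 + 0.11489502·0.11464241) = 119.651540
y = r_b·(sin φ − φ·cos φ) = 118.869537·(0.11464241 − 0.11489502·0.99340682) = 0.060018

x=119.651540 y=0.060018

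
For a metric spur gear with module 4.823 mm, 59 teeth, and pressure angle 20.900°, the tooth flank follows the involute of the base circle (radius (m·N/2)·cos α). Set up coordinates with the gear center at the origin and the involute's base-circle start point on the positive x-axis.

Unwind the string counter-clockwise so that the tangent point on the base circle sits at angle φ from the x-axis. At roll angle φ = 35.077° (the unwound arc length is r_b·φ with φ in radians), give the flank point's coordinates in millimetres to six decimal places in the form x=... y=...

pitch radius r_p = m·N/2 = 4.823·59/2 = 142.278500
base radius r_b = r_p·cos α = 142.278500·cos 20.900° = 132.917211
roll angle φ = 35.077° = 0.61220914 rad
x = r_b·(cos φ + φ·sin φ) = 132.917211·(0.81838047 + 0.61220914·0.57467678) = 155.540100
y = r_b·(sin φ − φ·cos φ) = 132.917211·(0.57467678 − 0.61220914·0.81838047) = 9.790253

x=155.540100 y=9.790253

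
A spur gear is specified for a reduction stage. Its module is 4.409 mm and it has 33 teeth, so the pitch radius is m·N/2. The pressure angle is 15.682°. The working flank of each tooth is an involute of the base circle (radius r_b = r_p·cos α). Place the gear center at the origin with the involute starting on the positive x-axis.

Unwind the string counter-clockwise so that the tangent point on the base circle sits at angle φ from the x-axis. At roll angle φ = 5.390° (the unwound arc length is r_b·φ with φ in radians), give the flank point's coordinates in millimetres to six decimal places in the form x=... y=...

x=70.349798 y=0.019420

pitch radius r_p = m·N/2 = 4.409·33/2 = 72.748500
base radius r_b = r_p·cos α = 72.748500·cos 15.682° = 70.040562
roll angle φ = 5.390° = 0.09407325 rad
x = r_b·(cos φ + φ·sin φ) = 70.040562·(0.99557837 + 0.09407325·0.09393455) = 70.349798
y = r_b·(sin φ − φ·cos φ) = 70.040562·(0.09393455 − 0.09407325·0.99557837) = 0.019420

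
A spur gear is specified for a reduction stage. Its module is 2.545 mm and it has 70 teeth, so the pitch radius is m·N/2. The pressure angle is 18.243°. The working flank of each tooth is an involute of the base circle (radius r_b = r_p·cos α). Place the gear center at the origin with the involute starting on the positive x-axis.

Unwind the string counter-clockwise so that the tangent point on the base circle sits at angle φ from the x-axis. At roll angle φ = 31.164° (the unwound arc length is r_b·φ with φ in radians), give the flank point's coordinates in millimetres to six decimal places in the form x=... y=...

x=96.201261 y=4.404805

pitch radius r_p = m·N/2 = 2.545·70/2 = 89.075000
base radius r_b = r_p·cos α = 89.075000·cos 18.243° = 84.597857
roll angle φ = 31.164° = 0.54391441 rad
x = r_b·(cos φ + φ·sin φ) = 84.597857·(0.85568958 + 0.54391441·0.51748947) = 96.201261
y = r_b·(sin φ − φ·cos φ) = 84.597857·(0.51748947 − 0.54391441·0.85568958) = 4.404805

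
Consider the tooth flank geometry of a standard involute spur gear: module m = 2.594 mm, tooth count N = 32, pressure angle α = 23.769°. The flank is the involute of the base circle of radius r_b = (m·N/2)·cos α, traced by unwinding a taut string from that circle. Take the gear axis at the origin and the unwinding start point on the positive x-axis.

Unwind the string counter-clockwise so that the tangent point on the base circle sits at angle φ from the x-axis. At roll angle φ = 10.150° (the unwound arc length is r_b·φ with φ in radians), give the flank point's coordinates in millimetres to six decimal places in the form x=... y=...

pitch radius r_p = m·N/2 = 2.594·32/2 = 41.504000
base radius r_b = r_p·cos α = 41.504000·cos 23.769° = 37.983542
roll angle φ = 10.150° = 0.17715092 rad
x = r_b·(cos φ + φ·sin φ) = 37.983542·(0.98434977 + 0.17715092·0.17622580) = 38.574883
y = r_b·(sin φ − φ·cos φ) = 37.983542·(0.17622580 − 0.17715092·0.98434977) = 0.070168

x=38.574883 y=0.070168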